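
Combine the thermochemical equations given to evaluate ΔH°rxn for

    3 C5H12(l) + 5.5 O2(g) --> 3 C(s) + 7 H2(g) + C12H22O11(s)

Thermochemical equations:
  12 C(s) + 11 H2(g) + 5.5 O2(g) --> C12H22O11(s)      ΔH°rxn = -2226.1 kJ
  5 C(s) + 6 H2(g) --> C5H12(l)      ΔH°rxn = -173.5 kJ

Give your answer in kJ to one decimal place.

ΔH°rxn = -1705.6 kJ

equation 1 as written: -2226.1 kJ
equation 2 reversed and × 3: (-3)·(-173.5) = +520.5 kJ
ΔH°rxn = (1)·(-2226.1) + (-3)·(-173.5) = -1705.6 kJ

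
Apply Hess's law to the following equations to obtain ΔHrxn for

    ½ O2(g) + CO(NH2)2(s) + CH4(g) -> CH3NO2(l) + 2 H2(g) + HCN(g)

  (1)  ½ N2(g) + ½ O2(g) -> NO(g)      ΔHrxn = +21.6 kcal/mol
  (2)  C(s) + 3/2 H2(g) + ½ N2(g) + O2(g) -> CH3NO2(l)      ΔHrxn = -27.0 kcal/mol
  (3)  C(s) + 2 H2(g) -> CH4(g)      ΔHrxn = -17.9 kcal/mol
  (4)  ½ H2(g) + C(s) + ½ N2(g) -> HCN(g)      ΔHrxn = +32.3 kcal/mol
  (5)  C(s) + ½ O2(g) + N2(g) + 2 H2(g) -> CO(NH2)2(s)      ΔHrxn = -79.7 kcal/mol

(1): not needed.
(2) as written: -27.0 kcal/mol
(3) reversed: +17.9 kcal/mol
(4) as written: +32.3 kcal/mol
(5) reversed: +79.7 kcal/mol
Combining the equations, ΔHrxn = (-27.0) + (+17.9) + (+32.3) + (+79.7) = 102.9 kcal/mol

ΔHrxn = 102.9 kcal/mol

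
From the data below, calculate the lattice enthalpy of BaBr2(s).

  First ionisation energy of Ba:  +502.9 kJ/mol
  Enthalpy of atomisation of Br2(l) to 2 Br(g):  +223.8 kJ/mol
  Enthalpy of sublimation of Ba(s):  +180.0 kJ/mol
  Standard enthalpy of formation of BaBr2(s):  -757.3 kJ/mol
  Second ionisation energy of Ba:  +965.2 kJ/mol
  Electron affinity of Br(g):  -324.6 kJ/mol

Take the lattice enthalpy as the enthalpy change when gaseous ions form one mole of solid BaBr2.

U = -1980.0 kJ/mol

ΔHf° = 1·ΔHsub + 1·(ΣIE) + 1·D(Br2) + 2·EA + U
-757.3 = 1·(+180.0) + 1·(+1468.1) + 1·(+223.8) + 2·(-324.6) + U
U = -757.3 − (+1222.7) = -1980.0 kJ/mol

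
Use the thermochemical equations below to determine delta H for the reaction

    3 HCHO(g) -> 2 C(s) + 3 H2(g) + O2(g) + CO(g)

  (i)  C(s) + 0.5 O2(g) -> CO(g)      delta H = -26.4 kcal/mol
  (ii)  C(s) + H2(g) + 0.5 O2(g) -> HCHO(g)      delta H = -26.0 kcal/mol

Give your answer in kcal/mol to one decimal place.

(i) as written: -26.4 kcal/mol
(ii) reversed and × 3: (-3)·(-26.0) = +78.0 kcal/mol
delta H = (1)·(-26.4) + (-3)·(-26.0) = 51.6 kcal/mol

delta H = 51.6 kcal/mol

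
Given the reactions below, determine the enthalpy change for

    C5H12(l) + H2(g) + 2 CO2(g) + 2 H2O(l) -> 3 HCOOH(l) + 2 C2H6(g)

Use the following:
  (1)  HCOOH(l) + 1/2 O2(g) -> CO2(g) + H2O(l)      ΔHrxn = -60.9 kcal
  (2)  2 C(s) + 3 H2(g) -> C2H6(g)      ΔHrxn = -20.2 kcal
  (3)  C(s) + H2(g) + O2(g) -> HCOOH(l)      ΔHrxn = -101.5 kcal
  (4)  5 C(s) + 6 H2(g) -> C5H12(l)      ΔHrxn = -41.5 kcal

ΔHrxn = 21.4 kcal

(1) reversed and × 2 (reverse to put CO2(g) on the reactant side; scale by 2 for the 2 CO2(g)): (-2)·(-60.9) = +121.8 kcal
(2) × 2 (scale by 2 for the 2 C2H6(g)): (2)·(-20.2) = -40.4 kcal
(3) as written: -101.5 kcal
(4) reversed (reverse to put C5H12(l) on the reactant side): +41.5 kcal
Summing the manipulated equations, ΔHrxn = (-2)·(-60.9) + (2)·(-20.2) + (1)·(-101.5) + (-1)·(-41.5) = 21.4 kcal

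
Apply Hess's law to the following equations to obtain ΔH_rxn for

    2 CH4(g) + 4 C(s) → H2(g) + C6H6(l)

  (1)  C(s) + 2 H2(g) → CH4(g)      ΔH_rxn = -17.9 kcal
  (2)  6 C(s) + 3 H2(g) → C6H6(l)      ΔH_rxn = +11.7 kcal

ΔH_rxn = 47.5 kcal

(1) reversed and × 2: (-2)·(-17.9) = +35.8 kcal
(2) as written: +11.7 kcal
ΔH_rxn = (+35.8) + (+11.7) = 47.5 kcal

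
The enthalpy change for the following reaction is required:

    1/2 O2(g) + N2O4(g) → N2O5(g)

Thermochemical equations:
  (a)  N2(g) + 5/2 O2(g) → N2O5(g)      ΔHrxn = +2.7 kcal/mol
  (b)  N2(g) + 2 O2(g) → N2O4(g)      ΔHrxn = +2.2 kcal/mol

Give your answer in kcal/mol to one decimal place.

ΔHrxn = 0.5 kcal/mol

(a) as written: +2.7 kcal/mol
(b) reversed: -2.2 kcal/mol
By Hess's law, ΔHrxn = (1)·(+2.7) + (-1)·(+2.2) = 0.5 kcal/mol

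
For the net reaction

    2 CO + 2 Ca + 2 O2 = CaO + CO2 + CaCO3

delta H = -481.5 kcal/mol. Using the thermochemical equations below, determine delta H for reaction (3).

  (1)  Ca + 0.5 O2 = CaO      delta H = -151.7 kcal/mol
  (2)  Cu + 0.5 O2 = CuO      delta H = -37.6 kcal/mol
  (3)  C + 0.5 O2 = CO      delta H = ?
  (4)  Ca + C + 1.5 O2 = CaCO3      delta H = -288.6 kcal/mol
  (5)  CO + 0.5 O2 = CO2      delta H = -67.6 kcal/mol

delta H = -26.4 kcal/mol

(1) as written (CaO already on the product side): -151.7 kcal/mol
(2): not needed (Cu appears nowhere else).
(3) reversed: contributes −x
(4) as written (CaCO3 already on the product side): -288.6 kcal/mol
(5) as written (CO2 already on the product side): -67.6 kcal/mol
-481.5 = (-151.7) + (-288.6) + (-67.6) − x
x = (-481.5 − (-507.9)) / (-1) = -26.4 kcal/mol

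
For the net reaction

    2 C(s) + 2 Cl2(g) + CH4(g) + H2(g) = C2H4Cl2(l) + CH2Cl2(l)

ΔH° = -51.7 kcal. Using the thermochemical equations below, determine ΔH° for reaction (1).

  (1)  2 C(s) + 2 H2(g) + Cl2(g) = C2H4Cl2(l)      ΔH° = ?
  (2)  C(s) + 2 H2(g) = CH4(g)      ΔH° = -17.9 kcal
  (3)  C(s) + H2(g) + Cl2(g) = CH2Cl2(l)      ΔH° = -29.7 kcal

(1) as written: contributes x
(2) reversed: +17.9 kcal
(3) as written: -29.7 kcal
-51.7 = (+17.9) + (-29.7) + x
x = (-51.7 − (-11.8)) / (1) = -39.9 kcal

ΔH° = -39.9 kcal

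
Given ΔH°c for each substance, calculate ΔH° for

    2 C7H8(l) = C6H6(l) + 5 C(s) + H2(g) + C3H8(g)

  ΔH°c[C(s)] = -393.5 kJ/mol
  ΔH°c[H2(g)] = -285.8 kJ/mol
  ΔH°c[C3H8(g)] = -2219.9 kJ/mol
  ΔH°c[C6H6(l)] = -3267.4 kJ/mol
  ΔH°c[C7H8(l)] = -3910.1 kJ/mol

ΔH° = -79.6 kJ/mol

Using ΔH = Σ nΔHc°(reactants) − Σ nΔHc°(products):
= [2·(-3910.1)] − [1·(-3267.4) + 5·(-393.5) + 1·(-285.8) + 1·(-2219.9)]
= -79.6 kJ/mol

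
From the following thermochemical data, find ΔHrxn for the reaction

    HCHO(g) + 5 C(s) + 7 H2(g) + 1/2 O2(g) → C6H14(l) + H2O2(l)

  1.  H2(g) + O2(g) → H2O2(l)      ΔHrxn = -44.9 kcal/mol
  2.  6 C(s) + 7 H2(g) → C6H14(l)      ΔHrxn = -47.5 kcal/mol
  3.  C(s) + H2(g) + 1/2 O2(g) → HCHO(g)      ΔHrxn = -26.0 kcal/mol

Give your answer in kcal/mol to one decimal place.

eq. 1 as written: -44.9 kcal/mol
eq. 2 as written: -47.5 kcal/mol
eq. 3 reversed: +26.0 kcal/mol
Summing the manipulated equations, ΔHrxn = (-44.9) + (-47.5) + (+26.0) = -66.4 kcal/mol

ΔHrxn = -66.4 kcal/mol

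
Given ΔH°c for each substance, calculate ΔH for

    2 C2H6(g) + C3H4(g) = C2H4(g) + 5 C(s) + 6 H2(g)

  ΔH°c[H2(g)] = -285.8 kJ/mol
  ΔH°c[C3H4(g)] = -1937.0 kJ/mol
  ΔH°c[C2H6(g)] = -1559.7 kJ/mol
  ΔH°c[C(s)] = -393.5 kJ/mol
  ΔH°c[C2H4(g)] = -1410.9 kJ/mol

With combustion enthalpies, reactants minus products:
= [2·(-1559.7) + 1·(-1937.0)] − [1·(-1410.9) + 5·(-393.5) + 6·(-285.8)]
= 36.8 kJ/mol

ΔH = 36.8 kJ/mol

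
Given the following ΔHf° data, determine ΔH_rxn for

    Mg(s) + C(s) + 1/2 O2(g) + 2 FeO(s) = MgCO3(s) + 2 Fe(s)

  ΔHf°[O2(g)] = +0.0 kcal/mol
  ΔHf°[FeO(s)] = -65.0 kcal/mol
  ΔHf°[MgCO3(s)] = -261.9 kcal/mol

ΔH_rxn = -131.9 kcal/mol

Products: 1·(-261.9) + 2·(+0.0) = -261.9
Reactants: 1·(+0.0) + 1·(+0.0) + 1/2·(+0.0) + 2·(-65.0) = -130.0
ΔH_rxn = (-261.9) − (-130.0) = -131.9 kcal/mol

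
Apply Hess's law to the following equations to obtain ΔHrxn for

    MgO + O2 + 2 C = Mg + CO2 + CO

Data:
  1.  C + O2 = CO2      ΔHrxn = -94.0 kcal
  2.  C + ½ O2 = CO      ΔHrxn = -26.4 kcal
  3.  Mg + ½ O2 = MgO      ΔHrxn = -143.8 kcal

eq. 1 as written (CO2 already on the product side): -94.0 kcal
eq. 2 as written (CO already on the product side): -26.4 kcal
eq. 3 reversed (MgO must end up as a reactant): +143.8 kcal
ΔHrxn = (-94.0) + (-26.4) + (+143.8) = 23.4 kcal

ΔHrxn = 23.4 kcal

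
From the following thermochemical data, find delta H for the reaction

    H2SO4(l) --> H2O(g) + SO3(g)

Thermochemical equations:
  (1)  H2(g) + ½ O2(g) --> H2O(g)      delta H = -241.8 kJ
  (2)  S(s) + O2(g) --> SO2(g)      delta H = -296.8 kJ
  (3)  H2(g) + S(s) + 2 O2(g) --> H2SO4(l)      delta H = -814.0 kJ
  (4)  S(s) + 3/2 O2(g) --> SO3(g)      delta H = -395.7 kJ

delta H = 176.5 kJ

(1) as written (H2O(g) already on the product side): -241.8 kJ
(2): not needed (SO2(g) appears nowhere else).
(3) reversed (H2SO4(l) must end up as a reactant): +814.0 kJ
(4) as written (SO3(g) already on the product side): -395.7 kJ
delta H = (-241.8) + (+814.0) + (-395.7) = 176.5 kJ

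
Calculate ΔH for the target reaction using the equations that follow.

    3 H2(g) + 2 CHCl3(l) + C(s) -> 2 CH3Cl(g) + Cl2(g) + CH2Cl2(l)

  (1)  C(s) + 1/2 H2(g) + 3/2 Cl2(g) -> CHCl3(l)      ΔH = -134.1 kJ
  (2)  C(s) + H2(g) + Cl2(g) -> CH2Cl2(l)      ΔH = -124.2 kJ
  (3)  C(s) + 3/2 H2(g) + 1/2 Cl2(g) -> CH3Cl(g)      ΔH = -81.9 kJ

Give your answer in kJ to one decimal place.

(1) reversed and × 2: (-2)·(-134.1) = +268.2 kJ
(2) as written: -124.2 kJ
(3) × 2: (2)·(-81.9) = -163.8 kJ
Combining the equations, ΔH = (-2)·(-134.1) + (1)·(-124.2) + (2)·(-81.9) = -19.8 kJ

ΔH = -19.8 kJ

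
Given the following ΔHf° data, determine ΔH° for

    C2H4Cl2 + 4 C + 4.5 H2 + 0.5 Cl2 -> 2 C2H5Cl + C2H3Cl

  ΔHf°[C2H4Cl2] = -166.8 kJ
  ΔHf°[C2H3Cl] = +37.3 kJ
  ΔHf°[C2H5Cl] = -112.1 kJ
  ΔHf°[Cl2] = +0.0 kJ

ΔH° = -20.1 kJ

ΔH°rxn = Σ nΔHf°(products) − Σ nΔHf°(reactants).
Products: 2·(-112.1) + 1·(+37.3) = -186.9
Reactants: 1·(-166.8) + 4·(+0.0) + 9/2·(+0.0) + 1/2·(+0.0) = -166.8
ΔH° = (-186.9) − (-166.8) = -20.1 kJ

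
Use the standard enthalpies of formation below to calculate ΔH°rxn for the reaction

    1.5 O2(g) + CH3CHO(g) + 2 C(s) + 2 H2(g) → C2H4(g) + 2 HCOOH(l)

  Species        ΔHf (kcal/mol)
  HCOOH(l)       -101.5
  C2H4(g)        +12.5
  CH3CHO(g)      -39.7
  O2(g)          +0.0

ΔH°rxn = -150.8 kcal/mol

ΔH°rxn = Σ nΔHf°(products) − Σ nΔHf°(reactants).
Products: 1·(+12.5) + 2·(-101.5) = -190.5
Reactants: 3/2·(+0.0) + 1·(-39.7) + 2·(+0.0) + 2·(+0.0) = -39.7
ΔH°rxn = (-190.5) − (-39.7) = -150.8 kcal/mol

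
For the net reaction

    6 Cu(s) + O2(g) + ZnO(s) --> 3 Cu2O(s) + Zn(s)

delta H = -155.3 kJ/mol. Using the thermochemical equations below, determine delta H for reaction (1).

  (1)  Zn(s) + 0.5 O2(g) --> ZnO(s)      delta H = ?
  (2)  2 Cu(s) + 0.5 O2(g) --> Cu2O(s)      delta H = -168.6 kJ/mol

(1) reversed: contributes −x
(2) × 3: (3)·(-168.6) = -505.8 kJ/mol
-155.3 = (-505.8) − x
x = (-155.3 − (-505.8)) / (-1) = -350.5 kJ/mol

delta H = -350.5 kJ/mol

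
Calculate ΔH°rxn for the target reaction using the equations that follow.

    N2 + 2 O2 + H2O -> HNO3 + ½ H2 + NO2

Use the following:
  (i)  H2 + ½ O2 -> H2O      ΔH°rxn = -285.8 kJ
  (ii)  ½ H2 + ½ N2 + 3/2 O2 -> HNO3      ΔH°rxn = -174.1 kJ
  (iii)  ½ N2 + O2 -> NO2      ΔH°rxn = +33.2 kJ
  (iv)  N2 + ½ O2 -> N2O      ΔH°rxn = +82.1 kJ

(i) reversed: +285.8 kJ
(ii) as written: -174.1 kJ
(iii) as written: +33.2 kJ
(iv): not needed.
Combining the equations, ΔH°rxn = (-1)·(-285.8) + (1)·(-174.1) + (1)·(+33.2) = 144.9 kJ

ΔH°rxn = 144.9 kJ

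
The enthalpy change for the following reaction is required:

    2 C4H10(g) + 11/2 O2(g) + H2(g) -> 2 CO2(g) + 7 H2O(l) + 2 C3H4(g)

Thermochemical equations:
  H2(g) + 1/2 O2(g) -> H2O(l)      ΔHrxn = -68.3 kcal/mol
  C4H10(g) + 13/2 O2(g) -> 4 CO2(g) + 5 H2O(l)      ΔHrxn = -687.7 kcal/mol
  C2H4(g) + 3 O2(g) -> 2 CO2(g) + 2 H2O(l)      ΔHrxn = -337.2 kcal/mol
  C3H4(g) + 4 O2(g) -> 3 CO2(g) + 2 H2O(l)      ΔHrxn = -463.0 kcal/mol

ΔHrxn = -517.7 kcal/mol

equation 1 as written (H2(g) already on the reactant side): -68.3 kcal/mol
equation 2 × 2 (×2 to match 2 C4H10(g) in the target): (2)·(-687.7) = -1375.4 kcal/mol
equation 3: not needed (C2H4(g) appears nowhere else).
equation 4 reversed and × 2 (C3H4(g) must end up as a product; ×2 to match 2 C3H4(g) in the target): (-2)·(-463.0) = +926.0 kcal/mol
ΔHrxn = (-68.3) + (-1375.4) + (+926.0) = -517.7 kcal/mol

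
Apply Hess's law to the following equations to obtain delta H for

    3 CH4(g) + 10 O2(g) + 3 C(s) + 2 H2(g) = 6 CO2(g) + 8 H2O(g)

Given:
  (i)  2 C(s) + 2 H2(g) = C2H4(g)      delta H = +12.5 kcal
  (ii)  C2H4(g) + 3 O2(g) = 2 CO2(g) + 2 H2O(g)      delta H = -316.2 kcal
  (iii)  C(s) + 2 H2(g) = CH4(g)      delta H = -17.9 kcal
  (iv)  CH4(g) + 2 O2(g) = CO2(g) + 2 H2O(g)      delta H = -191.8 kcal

delta H = -973.1 kcal

(i) × 2: (2)·(+12.5) = +25.0 kcal
(ii) × 2: (2)·(-316.2) = -632.4 kcal
(iii) reversed: +17.9 kcal
(iv) × 2: (2)·(-191.8) = -383.6 kcal
Since enthalpy is a state function, delta H = (+25.0) + (-632.4) + (+17.9) + (-383.6) = -973.1 kcal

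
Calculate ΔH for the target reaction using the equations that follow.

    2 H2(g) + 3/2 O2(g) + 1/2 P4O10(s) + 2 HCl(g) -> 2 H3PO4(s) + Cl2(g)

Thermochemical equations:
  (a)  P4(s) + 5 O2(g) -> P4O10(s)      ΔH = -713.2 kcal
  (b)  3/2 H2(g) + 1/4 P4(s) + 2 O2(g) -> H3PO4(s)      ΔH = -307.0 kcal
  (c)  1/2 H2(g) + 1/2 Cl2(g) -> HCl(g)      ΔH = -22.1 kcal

(a) reversed and × 1/2 (reverse to put P4O10(s) on the reactant side; scale by 1/2 for the 1/2 P4O10(s)): (-1/2)·(-713.2) = +356.6 kcal
(b) × 2 (scale by 2 for the 2 H3PO4(s)): (2)·(-307.0) = -614.0 kcal
(c) reversed and × 2 (HCl(g) must end up as a reactant; ×2 to match 2 HCl(g) in the target): (-2)·(-22.1) = +44.2 kcal
Since enthalpy is a state function, ΔH = (+356.6) + (-614.0) + (+44.2) = -213.2 kcal

ΔH = -213.2 kcal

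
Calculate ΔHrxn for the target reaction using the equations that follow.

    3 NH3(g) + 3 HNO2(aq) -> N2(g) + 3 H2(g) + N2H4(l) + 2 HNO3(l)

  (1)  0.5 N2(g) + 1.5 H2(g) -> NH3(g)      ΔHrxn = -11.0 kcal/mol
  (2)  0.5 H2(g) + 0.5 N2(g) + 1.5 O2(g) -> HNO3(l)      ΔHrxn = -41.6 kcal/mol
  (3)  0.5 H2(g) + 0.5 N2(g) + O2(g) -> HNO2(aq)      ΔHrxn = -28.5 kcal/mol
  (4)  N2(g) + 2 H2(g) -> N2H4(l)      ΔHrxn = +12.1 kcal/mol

ΔHrxn = 47.4 kcal/mol

(1) reversed and × 3: (-3)·(-11.0) = +33.0 kcal/mol
(2) × 2: (2)·(-41.6) = -83.2 kcal/mol
(3) reversed and × 3: (-3)·(-28.5) = +85.5 kcal/mol
(4) as written: +12.1 kcal/mol
Since enthalpy is a state function, ΔHrxn = (+33.0) + (-83.2) + (+85.5) + (+12.1) = 47.4 kcal/mol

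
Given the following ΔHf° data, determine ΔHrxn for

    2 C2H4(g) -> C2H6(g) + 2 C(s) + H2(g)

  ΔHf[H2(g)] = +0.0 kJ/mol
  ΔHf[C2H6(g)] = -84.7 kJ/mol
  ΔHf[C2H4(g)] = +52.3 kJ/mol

Products: 1·(-84.7) + 2·(+0.0) + 1·(+0.0) = -84.7
Reactants: 2·(+52.3) = +104.6
ΔHrxn = (-84.7) − (+104.6) = -189.3 kJ/mol

ΔHrxn = -189.3 kJ/mol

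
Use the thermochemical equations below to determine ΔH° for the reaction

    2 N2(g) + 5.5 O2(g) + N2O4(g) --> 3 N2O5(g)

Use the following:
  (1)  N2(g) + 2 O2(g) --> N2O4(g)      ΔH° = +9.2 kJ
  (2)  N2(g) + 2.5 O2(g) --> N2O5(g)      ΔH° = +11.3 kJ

(1) reversed: -9.2 kJ
(2) × 3: (3)·(+11.3) = +33.9 kJ
Combining the equations, ΔH° = (-1)·(+9.2) + (3)·(+11.3) = 24.7 kJ

ΔH° = 24.7 kJ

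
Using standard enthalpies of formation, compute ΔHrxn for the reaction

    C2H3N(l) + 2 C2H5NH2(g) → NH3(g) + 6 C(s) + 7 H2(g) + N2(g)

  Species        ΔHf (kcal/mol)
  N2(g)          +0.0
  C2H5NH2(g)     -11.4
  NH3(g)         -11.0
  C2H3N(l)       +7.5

ΔHrxn = 4.3 kcal/mol

ΔH°rxn = Σ nΔHf°(products) − Σ nΔHf°(reactants).
Products: 1·(-11.0) + 6·(+0.0) + 7·(+0.0) + 1·(+0.0) = -11.0
Reactants: 1·(+7.5) + 2·(-11.4) = -15.3
ΔHrxn = (-11.0) − (-15.3) = 4.3 kcal/mol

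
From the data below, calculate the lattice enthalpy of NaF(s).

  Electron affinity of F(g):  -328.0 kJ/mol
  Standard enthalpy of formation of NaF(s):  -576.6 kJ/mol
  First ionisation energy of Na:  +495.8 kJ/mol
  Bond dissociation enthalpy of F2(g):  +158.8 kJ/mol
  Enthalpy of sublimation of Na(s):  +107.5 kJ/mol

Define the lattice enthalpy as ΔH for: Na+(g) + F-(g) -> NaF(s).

U = -931.3 kJ/mol

ΔHf° = 1·ΔHsub + 1·(ΣIE) + 1/2·D(F2) + 1·EA + U
-576.6 = 1·(+107.5) + 1·(+495.8) + 1/2·(+158.8) + 1·(-328.0) + U
U = -576.6 − (+354.7) = -931.3 kJ/mol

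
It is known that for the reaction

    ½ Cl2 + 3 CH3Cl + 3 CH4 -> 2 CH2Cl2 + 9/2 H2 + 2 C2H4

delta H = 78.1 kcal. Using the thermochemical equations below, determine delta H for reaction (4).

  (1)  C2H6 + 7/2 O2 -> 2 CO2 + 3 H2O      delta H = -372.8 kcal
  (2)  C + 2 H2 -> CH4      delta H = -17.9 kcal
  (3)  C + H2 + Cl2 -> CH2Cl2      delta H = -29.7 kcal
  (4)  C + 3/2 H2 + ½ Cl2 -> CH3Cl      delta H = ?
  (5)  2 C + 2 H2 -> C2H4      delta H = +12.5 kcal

(1): not needed (C2H6 appears nowhere else).
(2) reversed and × 3 (CH4 must end up as a reactant; ×3 to match 3 CH4 in the target): (-3)·(-17.9) = +53.7 kcal
(3) × 2 (×2 to match 2 CH2Cl2 in the target): (2)·(-29.7) = -59.4 kcal
(4) reversed and × 3 (reverse to put CH3Cl on the reactant side; scale by 3 for the 3 CH3Cl): contributes −3·x
(5) × 2 (×2 to match 2 C2H4 in the target): (2)·(+12.5) = +25.0 kcal
+78.1 = (+53.7) + (-59.4) + (+25.0) − 3·x
x = (+78.1 − (+19.3)) / (-3) = -19.6 kcal

delta H = -19.6 kcal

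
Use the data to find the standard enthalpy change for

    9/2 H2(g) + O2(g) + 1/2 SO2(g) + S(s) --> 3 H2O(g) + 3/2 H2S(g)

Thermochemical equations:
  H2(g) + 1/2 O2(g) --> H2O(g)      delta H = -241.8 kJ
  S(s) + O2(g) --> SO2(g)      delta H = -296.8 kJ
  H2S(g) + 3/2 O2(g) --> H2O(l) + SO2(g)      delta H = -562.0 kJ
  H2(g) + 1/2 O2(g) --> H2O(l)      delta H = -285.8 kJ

delta H = -607.9 kJ

equation 1 × 3 (scale by 3 for the 3 H2O(g)): (3)·(-241.8) = -725.4 kJ
equation 2 as written (S(s) already on the reactant side): -296.8 kJ
equation 3 reversed and × 3/2 (H2S(g) must end up as a product; ×3/2 to match 3/2 H2S(g) in the target): (-3/2)·(-562.0) = +843.0 kJ
equation 4 × 3/2: (3/2)·(-285.8) = -428.7 kJ
Summing the manipulated equations, delta H = (3)·(-241.8) + (1)·(-296.8) + (-3/2)·(-562.0) + (3/2)·(-285.8) = -607.9 kJ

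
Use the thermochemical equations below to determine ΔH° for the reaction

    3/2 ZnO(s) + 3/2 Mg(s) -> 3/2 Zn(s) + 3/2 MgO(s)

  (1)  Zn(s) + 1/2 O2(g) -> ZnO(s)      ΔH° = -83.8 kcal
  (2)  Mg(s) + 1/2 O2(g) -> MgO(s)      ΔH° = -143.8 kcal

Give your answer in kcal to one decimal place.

ΔH° = -90.0 kcal

(1) reversed and × 3/2 (ZnO(s) must end up as a reactant; scale by 3/2 for the 3/2 ZnO(s)): (-3/2)·(-83.8) = +125.7 kcal
(2) × 3/2 (scale by 3/2 for the 3/2 MgO(s)): (3/2)·(-143.8) = -215.7 kcal
Since enthalpy is a state function, ΔH° = (+125.7) + (-215.7) = -90.0 kcal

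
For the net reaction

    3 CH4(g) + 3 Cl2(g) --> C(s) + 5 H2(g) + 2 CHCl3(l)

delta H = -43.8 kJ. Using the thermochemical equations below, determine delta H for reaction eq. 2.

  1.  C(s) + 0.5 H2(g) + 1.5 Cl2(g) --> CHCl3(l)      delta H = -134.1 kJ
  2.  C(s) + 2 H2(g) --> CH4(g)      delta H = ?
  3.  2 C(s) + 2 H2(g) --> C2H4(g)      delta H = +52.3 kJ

delta H = -74.8 kJ

eq. 1 × 2 (scale by 2 for the 2 CHCl3(l)): (2)·(-134.1) = -268.2 kJ
eq. 2 reversed and × 3 (CH4(g) must end up as a reactant; scale by 3 for the 3 CH4(g)): contributes −3·x
eq. 3: not needed (C2H4(g) appears nowhere else).
-43.8 = (-268.2) − 3·x
x = (-43.8 − (-268.2)) / (-3) = -74.8 kJ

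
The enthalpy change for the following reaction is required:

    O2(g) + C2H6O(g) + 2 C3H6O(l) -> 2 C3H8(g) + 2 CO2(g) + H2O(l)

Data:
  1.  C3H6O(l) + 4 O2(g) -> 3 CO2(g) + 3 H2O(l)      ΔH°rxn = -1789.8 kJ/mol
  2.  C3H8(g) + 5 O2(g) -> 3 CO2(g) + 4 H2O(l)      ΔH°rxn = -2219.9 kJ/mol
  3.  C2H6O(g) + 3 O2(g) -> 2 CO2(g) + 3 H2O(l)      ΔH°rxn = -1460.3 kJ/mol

ΔH°rxn = -600.1 kJ/mol

eq. 1 × 2 (scale by 2 for the 2 C3H6O(l)): (2)·(-1789.8) = -3579.6 kJ/mol
eq. 2 reversed and × 2 (C3H8(g) must end up as a product; ×2 to match 2 C3H8(g) in the target): (-2)·(-2219.9) = +4439.8 kJ/mol
eq. 3 as written (C2H6O(g) already on the reactant side): -1460.3 kJ/mol
Since enthalpy is a state function, ΔH°rxn = (-3579.6) + (+4439.8) + (-1460.3) = -600.1 kJ/mol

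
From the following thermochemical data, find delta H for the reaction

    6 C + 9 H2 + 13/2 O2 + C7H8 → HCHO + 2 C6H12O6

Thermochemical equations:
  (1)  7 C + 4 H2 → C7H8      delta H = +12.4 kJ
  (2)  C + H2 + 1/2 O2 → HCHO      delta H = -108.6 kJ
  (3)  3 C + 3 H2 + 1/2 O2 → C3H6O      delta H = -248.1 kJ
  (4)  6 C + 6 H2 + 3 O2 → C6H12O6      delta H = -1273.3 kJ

delta H = -2667.6 kJ

(1) reversed (reverse to put C7H8 on the reactant side): -12.4 kJ
(2) as written (HCHO already on the product side): -108.6 kJ
(3): not needed (C3H6O appears nowhere else).
(4) × 2 (×2 to match 2 C6H12O6 in the target): (2)·(-1273.3) = -2546.6 kJ
delta H = (-1)·(+12.4) + (1)·(-108.6) + (2)·(-1273.3) = -2667.6 kJ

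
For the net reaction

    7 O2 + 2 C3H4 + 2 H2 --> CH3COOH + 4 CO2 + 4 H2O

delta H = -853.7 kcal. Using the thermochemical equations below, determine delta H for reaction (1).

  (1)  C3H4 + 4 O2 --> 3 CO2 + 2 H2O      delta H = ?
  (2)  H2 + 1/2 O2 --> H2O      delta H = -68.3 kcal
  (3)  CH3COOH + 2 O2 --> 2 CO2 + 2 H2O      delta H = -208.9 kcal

delta H = -463.0 kcal

(1) × 2 (scale by 2 for the 2 C3H4): contributes 2·x
(2) × 2 (×2 to match 2 H2 in the target): (2)·(-68.3) = -136.6 kcal
(3) reversed (reverse to put CH3COOH on the product side): +208.9 kcal
-853.7 = (-136.6) + (+208.9) + 2·x
x = (-853.7 − (+72.3)) / (2) = -463.0 kcal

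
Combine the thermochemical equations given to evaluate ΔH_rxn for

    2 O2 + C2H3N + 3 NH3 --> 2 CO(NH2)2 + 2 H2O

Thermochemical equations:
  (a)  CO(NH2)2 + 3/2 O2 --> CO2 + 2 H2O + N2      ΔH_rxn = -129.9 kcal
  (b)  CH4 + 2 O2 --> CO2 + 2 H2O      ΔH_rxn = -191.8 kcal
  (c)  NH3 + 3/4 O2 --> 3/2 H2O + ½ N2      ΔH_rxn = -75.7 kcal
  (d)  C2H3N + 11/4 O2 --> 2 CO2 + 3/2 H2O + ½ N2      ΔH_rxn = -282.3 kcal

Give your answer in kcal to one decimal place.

(a) reversed and × 2: (-2)·(-129.9) = +259.8 kcal
(b): not needed.
(c) × 3: (3)·(-75.7) = -227.1 kcal
(d) as written: -282.3 kcal
Combining the equations, ΔH_rxn = (+259.8) + (-227.1) + (-282.3) = -249.6 kcal

ΔH_rxn = -249.6 kcal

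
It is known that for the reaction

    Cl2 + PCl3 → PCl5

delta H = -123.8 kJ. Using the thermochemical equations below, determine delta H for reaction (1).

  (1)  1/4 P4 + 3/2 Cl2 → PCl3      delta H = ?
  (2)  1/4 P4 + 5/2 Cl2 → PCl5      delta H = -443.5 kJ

delta H = -319.7 kJ

(1) reversed (PCl3 must end up as a reactant): contributes −x
(2) as written (PCl5 already on the product side): -443.5 kJ
-123.8 = (-443.5) − x
x = (-123.8 − (-443.5)) / (-1) = -319.7 kJ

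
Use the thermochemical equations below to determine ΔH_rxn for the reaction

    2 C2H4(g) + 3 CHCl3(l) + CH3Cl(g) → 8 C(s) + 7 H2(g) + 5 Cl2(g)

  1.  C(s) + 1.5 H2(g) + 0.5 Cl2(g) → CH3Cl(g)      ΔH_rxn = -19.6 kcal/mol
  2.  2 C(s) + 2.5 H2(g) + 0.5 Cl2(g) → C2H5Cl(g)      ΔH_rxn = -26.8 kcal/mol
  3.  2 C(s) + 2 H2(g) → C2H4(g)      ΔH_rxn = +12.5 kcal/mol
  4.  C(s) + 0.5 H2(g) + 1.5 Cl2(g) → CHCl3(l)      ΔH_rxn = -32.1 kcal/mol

ΔH_rxn = 90.9 kcal/mol

eq. 1 reversed: +19.6 kcal/mol
eq. 2: not needed.
eq. 3 reversed and × 2: (-2)·(+12.5) = -25.0 kcal/mol
eq. 4 reversed and × 3: (-3)·(-32.1) = +96.3 kcal/mol
By Hess's law, ΔH_rxn = (-1)·(-19.6) + (-2)·(+12.5) + (-3)·(-32.1) = 90.9 kcal/mol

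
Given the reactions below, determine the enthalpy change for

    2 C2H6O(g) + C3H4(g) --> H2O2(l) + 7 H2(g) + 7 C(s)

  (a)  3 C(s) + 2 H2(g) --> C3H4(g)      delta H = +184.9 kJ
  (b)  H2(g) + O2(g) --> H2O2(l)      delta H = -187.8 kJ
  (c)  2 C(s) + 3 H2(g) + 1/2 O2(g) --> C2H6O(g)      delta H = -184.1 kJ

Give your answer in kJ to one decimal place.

delta H = -4.5 kJ

(a) reversed (reverse to put C3H4(g) on the reactant side): -184.9 kJ
(b) as written (H2O2(l) already on the product side): -187.8 kJ
(c) reversed and × 2 (C2H6O(g) must end up as a reactant; ×2 to match 2 C2H6O(g) in the target): (-2)·(-184.1) = +368.2 kJ
Combining the equations, delta H = (-184.9) + (-187.8) + (+368.2) = -4.5 kJ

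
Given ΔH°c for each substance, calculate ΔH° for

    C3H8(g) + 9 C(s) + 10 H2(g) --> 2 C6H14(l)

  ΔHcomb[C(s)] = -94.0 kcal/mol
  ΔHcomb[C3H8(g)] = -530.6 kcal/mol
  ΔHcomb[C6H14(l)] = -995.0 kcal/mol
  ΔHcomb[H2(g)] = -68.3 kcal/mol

ΔH° = -69.6 kcal/mol

With combustion enthalpies, reactants minus products:
= [1·(-530.6) + 9·(-94.0) + 10·(-68.3)] − [2·(-995.0)]
= -69.6 kcal/mol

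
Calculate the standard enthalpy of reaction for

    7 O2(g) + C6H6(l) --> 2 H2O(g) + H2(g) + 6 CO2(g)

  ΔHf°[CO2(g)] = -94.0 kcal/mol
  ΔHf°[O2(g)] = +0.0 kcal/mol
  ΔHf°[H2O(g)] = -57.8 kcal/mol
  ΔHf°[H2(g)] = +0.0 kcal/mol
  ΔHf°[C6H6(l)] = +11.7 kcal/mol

ΔH° = -691.3 kcal/mol

ΔH°rxn = Σ nΔHf°(products) − Σ nΔHf°(reactants).
Products: 2·(-57.8) + 1·(+0.0) + 6·(-94.0) = -679.6
Reactants: 7·(+0.0) + 1·(+11.7) = +11.7
ΔH° = (-679.6) − (+11.7) = -691.3 kcal/mol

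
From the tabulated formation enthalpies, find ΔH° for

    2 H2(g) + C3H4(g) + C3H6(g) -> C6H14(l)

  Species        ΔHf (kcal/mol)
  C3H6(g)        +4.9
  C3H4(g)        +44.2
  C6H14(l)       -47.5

ΔH° = -96.6 kcal/mol

Products: 1·(-47.5) = -47.5
Reactants: 2·(+0.0) + 1·(+44.2) + 1·(+4.9) = +49.1
ΔH° = (-47.5) − (+49.1) = -96.6 kcal/mol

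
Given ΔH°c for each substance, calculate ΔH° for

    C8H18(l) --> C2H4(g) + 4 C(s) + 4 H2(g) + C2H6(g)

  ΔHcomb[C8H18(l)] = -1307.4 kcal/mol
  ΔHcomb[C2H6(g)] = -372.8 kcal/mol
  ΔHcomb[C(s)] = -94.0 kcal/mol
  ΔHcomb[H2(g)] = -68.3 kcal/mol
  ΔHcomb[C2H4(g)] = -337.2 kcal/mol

ΔH° = 51.8 kcal/mol

With combustion enthalpies, reactants minus products:
= [1·(-1307.4)] − [1·(-337.2) + 4·(-94.0) + 4·(-68.3) + 1·(-372.8)]
= 51.8 kcal/mol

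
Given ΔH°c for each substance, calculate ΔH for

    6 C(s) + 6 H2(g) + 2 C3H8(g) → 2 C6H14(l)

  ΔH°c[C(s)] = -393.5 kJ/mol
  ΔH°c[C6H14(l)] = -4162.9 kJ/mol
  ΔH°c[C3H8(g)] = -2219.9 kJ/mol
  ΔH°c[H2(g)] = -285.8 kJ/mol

ΔH = -189.8 kJ/mol

Using ΔH = Σ nΔHc°(reactants) − Σ nΔHc°(products):
= [6·(-393.5) + 6·(-285.8) + 2·(-2219.9)] − [2·(-4162.9)]
= -189.8 kJ/mol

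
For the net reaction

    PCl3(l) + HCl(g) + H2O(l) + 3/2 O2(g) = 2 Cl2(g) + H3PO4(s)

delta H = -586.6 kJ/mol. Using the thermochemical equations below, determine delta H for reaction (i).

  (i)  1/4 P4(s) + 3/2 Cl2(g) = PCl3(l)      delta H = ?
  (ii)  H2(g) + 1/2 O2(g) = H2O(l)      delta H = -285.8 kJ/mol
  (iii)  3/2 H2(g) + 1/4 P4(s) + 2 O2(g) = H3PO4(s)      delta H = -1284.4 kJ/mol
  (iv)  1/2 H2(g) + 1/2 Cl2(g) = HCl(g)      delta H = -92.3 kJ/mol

delta H = -319.7 kJ/mol

(i) reversed: contributes −x
(ii) reversed: +285.8 kJ/mol
(iii) as written: -1284.4 kJ/mol
(iv) reversed: +92.3 kJ/mol
-586.6 = (+285.8) + (-1284.4) + (+92.3) − x
x = (-586.6 − (-906.3)) / (-1) = -319.7 kJ/mol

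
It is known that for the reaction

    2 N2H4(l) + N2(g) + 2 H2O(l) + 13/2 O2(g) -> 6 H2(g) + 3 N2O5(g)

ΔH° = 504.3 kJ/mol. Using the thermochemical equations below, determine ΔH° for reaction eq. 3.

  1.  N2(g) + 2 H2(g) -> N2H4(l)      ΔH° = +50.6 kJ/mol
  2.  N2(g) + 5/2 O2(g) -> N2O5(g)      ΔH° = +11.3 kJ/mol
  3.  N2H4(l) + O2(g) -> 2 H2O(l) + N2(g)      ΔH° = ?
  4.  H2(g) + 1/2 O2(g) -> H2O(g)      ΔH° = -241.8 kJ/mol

eq. 1 reversed and × 3: (-3)·(+50.6) = -151.8 kJ/mol
eq. 2 × 3: (3)·(+11.3) = +33.9 kJ/mol
eq. 3 reversed: contributes −x
eq. 4: not needed.
+504.3 = (-151.8) + (+33.9) − x
x = (+504.3 − (-117.9)) / (-1) = -622.2 kJ/mol

ΔH° = -622.2 kJ/mol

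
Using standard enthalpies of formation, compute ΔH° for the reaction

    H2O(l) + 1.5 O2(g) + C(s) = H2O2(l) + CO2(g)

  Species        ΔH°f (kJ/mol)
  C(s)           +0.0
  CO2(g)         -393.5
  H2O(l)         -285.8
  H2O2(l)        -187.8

Products: 1·(-187.8) + 1·(-393.5) = -581.3
Reactants: 1·(-285.8) + 3/2·(+0.0) + 1·(+0.0) = -285.8
ΔH° = (-581.3) − (-285.8) = -295.5 kJ/mol

ΔH° = -295.5 kJ/mol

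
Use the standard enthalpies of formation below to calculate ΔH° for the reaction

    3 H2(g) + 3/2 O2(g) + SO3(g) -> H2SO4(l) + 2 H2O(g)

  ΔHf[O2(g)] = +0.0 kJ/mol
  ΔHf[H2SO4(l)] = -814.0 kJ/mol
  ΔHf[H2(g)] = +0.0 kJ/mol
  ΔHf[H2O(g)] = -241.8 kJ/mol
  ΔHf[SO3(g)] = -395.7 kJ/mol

Products: 1·(-814.0) + 2·(-241.8) = -1297.6
Reactants: 3·(+0.0) + 3/2·(+0.0) + 1·(-395.7) = -395.7
ΔH° = (-1297.6) − (-395.7) = -901.9 kJ/mol

ΔH° = -901.9 kJ/mol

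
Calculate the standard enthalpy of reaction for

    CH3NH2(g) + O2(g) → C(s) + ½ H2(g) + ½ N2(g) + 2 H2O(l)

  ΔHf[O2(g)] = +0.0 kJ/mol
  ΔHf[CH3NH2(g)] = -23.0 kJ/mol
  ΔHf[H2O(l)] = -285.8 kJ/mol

Products: 1·(+0.0) + 1/2·(+0.0) + 1/2·(+0.0) + 2·(-285.8) = -571.6
Reactants: 1·(-23.0) + 1·(+0.0) = -23.0
ΔHrxn = (-571.6) − (-23.0) = -548.6 kJ/mol

ΔHrxn = -548.6 kJ/mol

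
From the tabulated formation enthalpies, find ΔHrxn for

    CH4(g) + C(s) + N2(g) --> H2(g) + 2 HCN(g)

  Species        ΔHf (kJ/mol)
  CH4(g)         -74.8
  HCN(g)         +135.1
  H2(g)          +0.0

Products: 1·(+0.0) + 2·(+135.1) = +270.2
Reactants: 1·(-74.8) + 1·(+0.0) + 1·(+0.0) = -74.8
ΔHrxn = (+270.2) − (-74.8) = 345.0 kJ/mol

ΔHrxn = 345.0 kJ/mol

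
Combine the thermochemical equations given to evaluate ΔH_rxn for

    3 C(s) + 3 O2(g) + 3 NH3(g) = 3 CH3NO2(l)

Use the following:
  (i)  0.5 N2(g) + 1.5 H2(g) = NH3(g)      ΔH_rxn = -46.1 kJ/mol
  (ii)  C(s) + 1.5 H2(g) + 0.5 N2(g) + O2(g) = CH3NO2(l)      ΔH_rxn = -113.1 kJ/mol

ΔH_rxn = -201.0 kJ/mol

(i) reversed and × 3 (NH3(g) must end up as a reactant; scale by 3 for the 3 NH3(g)): (-3)·(-46.1) = +138.3 kJ/mol
(ii) × 3 (×3 to match 3 CH3NO2(l) in the target): (3)·(-113.1) = -339.3 kJ/mol
By Hess's law, ΔH_rxn = (+138.3) + (-339.3) = -201.0 kJ/mol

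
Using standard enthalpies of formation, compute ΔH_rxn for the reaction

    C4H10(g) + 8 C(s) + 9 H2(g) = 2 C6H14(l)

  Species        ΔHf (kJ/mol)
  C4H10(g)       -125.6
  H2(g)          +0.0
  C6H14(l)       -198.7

Products: 2·(-198.7) = -397.4
Reactants: 1·(-125.6) + 8·(+0.0) + 9·(+0.0) = -125.6
ΔH_rxn = (-397.4) − (-125.6) = -271.8 kJ/mol

ΔH_rxn = -271.8 kJ/mol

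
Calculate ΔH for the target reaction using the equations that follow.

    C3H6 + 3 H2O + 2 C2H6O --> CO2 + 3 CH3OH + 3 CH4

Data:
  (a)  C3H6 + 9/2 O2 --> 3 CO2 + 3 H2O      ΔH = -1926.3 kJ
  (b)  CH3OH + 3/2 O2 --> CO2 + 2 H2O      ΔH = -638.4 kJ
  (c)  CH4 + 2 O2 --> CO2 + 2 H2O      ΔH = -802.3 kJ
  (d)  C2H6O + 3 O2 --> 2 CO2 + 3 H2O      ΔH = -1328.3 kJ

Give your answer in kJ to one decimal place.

ΔH = -260.8 kJ

(a) as written: -1926.3 kJ
(b) reversed and × 3: (-3)·(-638.4) = +1915.2 kJ
(c) reversed and × 3: (-3)·(-802.3) = +2406.9 kJ
(d) × 2: (2)·(-1328.3) = -2656.6 kJ
ΔH = (-1926.3) + (+1915.2) + (+2406.9) + (-2656.6) = -260.8 kJ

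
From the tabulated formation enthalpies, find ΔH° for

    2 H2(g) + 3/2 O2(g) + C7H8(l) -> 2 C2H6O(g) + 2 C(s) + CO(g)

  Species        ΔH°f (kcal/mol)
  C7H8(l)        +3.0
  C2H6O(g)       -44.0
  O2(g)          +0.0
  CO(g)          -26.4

ΔH° = -117.4 kcal/mol

ΔH°rxn = Σ nΔHf°(products) − Σ nΔHf°(reactants).
Products: 2·(-44.0) + 2·(+0.0) + 1·(-26.4) = -114.4
Reactants: 2·(+0.0) + 3/2·(+0.0) + 1·(+3.0) = +3.0
ΔH° = (-114.4) − (+3.0) = -117.4 kcal/mol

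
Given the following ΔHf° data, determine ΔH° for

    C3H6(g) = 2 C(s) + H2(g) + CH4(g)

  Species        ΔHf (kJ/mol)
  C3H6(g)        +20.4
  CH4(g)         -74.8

Products: 2·(+0.0) + 1·(+0.0) + 1·(-74.8) = -74.8
Reactants: 1·(+20.4) = +20.4
ΔH° = (-74.8) − (+20.4) = -95.2 kJ/mol

ΔH° = -95.2 kJ/mol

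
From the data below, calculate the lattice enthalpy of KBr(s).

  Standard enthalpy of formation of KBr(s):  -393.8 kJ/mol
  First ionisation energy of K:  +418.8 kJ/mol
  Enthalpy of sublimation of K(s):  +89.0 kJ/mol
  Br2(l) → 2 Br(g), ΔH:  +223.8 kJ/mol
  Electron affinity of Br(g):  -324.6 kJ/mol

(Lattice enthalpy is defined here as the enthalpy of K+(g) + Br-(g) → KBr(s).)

U = -688.9 kJ/mol

ΔHf° = 1·ΔHsub + 1·(ΣIE) + 1/2·D(Br2) + 1·EA + U
-393.8 = 1·(+89.0) + 1·(+418.8) + 1/2·(+223.8) + 1·(-324.6) + U
U = -393.8 − (+295.1) = -688.9 kJ/mol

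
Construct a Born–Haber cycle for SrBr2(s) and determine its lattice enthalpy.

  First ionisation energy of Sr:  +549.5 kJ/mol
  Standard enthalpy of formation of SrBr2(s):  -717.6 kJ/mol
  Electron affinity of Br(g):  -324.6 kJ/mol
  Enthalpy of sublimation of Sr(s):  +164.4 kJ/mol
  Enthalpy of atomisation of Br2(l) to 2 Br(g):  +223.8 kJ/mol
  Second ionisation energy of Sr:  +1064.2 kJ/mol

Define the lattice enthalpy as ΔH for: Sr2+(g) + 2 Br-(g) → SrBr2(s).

ΔHf° = 1·ΔHsub + 1·(ΣIE) + 1·D(Br2) + 2·EA + U
-717.6 = 1·(+164.4) + 1·(+1613.7) + 1·(+223.8) + 2·(-324.6) + U
U = -717.6 − (+1352.7) = -2070.3 kJ/mol

U = -2070.3 kJ/mol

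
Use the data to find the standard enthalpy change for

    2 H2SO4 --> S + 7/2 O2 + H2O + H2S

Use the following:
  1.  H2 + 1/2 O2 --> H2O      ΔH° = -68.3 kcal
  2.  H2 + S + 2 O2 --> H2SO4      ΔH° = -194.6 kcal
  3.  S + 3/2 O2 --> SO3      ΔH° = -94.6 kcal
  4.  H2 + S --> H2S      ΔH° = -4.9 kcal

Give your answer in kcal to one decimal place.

ΔH° = 316.0 kcal

eq. 1 as written: -68.3 kcal
eq. 2 reversed and × 2: (-2)·(-194.6) = +389.2 kcal
eq. 3: not needed.
eq. 4 as written: -4.9 kcal
By Hess's law, ΔH° = (1)·(-68.3) + (-2)·(-194.6) + (1)·(-4.9) = 316.0 kcal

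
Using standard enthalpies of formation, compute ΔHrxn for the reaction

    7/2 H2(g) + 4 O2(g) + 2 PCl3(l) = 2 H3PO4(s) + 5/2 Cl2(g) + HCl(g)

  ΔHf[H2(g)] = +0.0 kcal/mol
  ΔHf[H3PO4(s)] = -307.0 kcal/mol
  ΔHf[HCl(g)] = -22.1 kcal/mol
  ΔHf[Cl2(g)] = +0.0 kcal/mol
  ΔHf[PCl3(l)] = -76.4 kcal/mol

Products: 2·(-307.0) + 5/2·(+0.0) + 1·(-22.1) = -636.1
Reactants: 7/2·(+0.0) + 4·(+0.0) + 2·(-76.4) = -152.8
ΔHrxn = (-636.1) − (-152.8) = -483.3 kcal/mol

ΔHrxn = -483.3 kcal/mol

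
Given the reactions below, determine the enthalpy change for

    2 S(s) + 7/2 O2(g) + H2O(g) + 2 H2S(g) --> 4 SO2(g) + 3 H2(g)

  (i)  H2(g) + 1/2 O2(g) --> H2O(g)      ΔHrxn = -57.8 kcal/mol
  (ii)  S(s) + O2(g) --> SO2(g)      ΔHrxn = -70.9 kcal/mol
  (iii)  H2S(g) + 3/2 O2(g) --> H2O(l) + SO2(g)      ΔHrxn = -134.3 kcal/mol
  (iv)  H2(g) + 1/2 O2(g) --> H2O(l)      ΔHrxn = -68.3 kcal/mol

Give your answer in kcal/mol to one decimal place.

ΔHrxn = -216.0 kcal/mol

(i) reversed: +57.8 kcal/mol
(ii) × 2: (2)·(-70.9) = -141.8 kcal/mol
(iii) × 2: (2)·(-134.3) = -268.6 kcal/mol
(iv) reversed and × 2: (-2)·(-68.3) = +136.6 kcal/mol
ΔHrxn = (-1)·(-57.8) + (2)·(-70.9) + (2)·(-134.3) + (-2)·(-68.3) = -216.0 kcal/mol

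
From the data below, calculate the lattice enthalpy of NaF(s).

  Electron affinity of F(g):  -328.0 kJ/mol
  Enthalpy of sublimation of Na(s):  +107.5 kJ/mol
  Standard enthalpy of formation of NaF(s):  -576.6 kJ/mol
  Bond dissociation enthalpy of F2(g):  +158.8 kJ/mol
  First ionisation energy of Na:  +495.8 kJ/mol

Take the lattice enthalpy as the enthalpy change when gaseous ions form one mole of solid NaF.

U = -931.3 kJ/mol

ΔHf° = 1·ΔHsub + 1·(ΣIE) + 1/2·D(F2) + 1·EA + U
-576.6 = 1·(+107.5) + 1·(+495.8) + 1/2·(+158.8) + 1·(-328.0) + U
U = -576.6 − (+354.7) = -931.3 kJ/mol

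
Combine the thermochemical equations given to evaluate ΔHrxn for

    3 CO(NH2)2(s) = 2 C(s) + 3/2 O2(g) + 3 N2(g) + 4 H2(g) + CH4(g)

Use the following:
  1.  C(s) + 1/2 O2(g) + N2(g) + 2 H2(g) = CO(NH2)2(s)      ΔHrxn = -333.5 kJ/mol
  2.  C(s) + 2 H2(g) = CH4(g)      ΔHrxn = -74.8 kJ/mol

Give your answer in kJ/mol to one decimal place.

eq. 1 reversed and × 3: (-3)·(-333.5) = +1000.5 kJ/mol
eq. 2 as written: -74.8 kJ/mol
Summing the manipulated equations, ΔHrxn = (+1000.5) + (-74.8) = 925.7 kJ/mol

ΔHrxn = 925.7 kJ/mol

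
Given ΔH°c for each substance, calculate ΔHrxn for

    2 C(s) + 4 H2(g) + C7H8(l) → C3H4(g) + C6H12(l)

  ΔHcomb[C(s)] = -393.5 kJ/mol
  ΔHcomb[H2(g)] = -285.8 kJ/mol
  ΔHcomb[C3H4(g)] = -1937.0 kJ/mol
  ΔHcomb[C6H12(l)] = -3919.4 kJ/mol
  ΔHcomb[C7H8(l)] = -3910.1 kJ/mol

Using ΔH = Σ nΔHc°(reactants) − Σ nΔHc°(products):
= [2·(-393.5) + 4·(-285.8) + 1·(-3910.1)] − [1·(-1937.0) + 1·(-3919.4)]
= 16.1 kJ/mol

ΔHrxn = 16.1 kJ/mol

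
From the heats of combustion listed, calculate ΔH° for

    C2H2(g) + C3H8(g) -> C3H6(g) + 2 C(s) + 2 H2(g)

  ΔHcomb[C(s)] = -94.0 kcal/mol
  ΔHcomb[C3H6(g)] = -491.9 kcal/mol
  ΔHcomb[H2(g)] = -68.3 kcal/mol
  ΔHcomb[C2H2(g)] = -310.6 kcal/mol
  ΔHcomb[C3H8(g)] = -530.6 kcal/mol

ΔH° = -24.7 kcal/mol

Using ΔH = Σ nΔHc°(reactants) − Σ nΔHc°(products):
= [1·(-310.6) + 1·(-530.6)] − [1·(-491.9) + 2·(-94.0) + 2·(-68.3)]
= -24.7 kcal/mol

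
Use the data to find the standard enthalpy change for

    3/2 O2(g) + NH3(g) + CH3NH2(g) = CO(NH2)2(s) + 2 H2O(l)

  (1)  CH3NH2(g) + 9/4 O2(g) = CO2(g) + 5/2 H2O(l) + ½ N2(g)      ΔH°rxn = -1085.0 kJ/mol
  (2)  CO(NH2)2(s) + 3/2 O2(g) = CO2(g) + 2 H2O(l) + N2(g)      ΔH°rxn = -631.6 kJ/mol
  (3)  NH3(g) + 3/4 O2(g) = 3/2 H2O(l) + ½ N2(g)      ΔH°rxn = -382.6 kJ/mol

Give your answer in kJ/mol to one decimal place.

(1) as written: -1085.0 kJ/mol
(2) reversed: +631.6 kJ/mol
(3) as written: -382.6 kJ/mol
Combining the equations, ΔH°rxn = (1)·(-1085.0) + (-1)·(-631.6) + (1)·(-382.6) = -836.0 kJ/mol

ΔH°rxn = -836.0 kJ/mol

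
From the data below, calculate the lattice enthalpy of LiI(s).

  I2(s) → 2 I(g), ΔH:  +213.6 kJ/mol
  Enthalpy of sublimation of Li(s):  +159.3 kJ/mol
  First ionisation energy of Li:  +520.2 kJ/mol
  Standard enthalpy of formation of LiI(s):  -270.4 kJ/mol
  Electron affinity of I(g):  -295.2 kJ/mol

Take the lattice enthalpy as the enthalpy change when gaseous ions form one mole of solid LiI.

ΔHf° = 1·ΔHsub + 1·(ΣIE) + 1/2·D(I2) + 1·EA + U
-270.4 = 1·(+159.3) + 1·(+520.2) + 1/2·(+213.6) + 1·(-295.2) + U
U = -270.4 − (+491.1) = -761.5 kJ/mol

U = -761.5 kJ/mol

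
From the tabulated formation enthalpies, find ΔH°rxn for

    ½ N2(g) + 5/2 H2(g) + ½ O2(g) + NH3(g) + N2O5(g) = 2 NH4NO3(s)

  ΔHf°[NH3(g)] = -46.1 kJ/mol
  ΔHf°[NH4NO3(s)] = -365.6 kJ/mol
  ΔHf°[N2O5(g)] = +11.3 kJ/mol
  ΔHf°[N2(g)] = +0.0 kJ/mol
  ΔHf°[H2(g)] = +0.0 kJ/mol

ΔH°rxn = Σ nΔHf°(products) − Σ nΔHf°(reactants).
Products: 2·(-365.6) = -731.2
Reactants: 1/2·(+0.0) + 5/2·(+0.0) + 1/2·(+0.0) + 1·(-46.1) + 1·(+11.3) = -34.8
ΔH°rxn = (-731.2) − (-34.8) = -696.4 kJ/mol

ΔH°rxn = -696.4 kJ/mol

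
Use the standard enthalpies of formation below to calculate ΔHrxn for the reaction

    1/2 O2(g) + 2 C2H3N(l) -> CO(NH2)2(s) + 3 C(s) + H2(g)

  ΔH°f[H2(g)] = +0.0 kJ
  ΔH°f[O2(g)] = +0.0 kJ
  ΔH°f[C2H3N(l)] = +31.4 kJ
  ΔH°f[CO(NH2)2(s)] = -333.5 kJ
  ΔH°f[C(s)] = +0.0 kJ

ΔHrxn = -396.3 kJ

Products: 1·(-333.5) + 3·(+0.0) + 1·(+0.0) = -333.5
Reactants: 1/2·(+0.0) + 2·(+31.4) = +62.8
ΔHrxn = (-333.5) − (+62.8) = -396.3 kJ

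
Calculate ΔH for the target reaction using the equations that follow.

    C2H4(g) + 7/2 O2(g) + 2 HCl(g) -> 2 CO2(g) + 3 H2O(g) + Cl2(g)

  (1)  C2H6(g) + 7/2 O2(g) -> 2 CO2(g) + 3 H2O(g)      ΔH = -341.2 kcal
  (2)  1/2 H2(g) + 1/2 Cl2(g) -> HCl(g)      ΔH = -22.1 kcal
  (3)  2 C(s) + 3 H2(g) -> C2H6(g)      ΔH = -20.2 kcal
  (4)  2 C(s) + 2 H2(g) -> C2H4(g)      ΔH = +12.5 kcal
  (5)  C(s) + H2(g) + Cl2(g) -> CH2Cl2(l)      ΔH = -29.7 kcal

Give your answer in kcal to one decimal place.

ΔH = -329.7 kcal

(1) as written: -341.2 kcal
(2) reversed and × 2: (-2)·(-22.1) = +44.2 kcal
(3) as written: -20.2 kcal
(4) reversed: -12.5 kcal
(5): not needed.
Combining the equations, ΔH = (1)·(-341.2) + (-2)·(-22.1) + (1)·(-20.2) + (-1)·(+12.5) = -329.7 kcal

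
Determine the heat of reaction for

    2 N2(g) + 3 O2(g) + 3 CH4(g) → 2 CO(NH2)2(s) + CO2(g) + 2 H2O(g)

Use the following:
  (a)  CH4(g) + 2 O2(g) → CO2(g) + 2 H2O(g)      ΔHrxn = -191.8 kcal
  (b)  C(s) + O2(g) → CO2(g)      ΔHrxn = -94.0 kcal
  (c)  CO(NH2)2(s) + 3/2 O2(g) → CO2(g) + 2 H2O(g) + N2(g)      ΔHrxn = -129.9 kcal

(a) × 3 (×3 to match 3 CH4(g) in the target): (3)·(-191.8) = -575.4 kcal
(b): not needed (C(s) appears nowhere else).
(c) reversed and × 2 (reverse to put CO(NH2)2(s) on the product side; scale by 2 for the 2 CO(NH2)2(s)): (-2)·(-129.9) = +259.8 kcal
ΔHrxn = (3)·(-191.8) + (-2)·(-129.9) = -315.6 kcal

ΔHrxn = -315.6 kcal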